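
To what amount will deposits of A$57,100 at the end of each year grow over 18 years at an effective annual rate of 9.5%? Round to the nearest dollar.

A$2,477,642

FV = 57100 × [(1+0.095)^18 − 1] / 0.095 = 57100 × 43.391283 = 2,477,642.2391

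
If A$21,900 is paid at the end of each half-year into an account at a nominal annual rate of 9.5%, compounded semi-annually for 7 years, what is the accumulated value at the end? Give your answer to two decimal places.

i = 0.095/2 = 0.0475 per half-year; n = 7·2 = 14.
Accumulation factor s(14|0.0475) = 19.262013; FV = 21900 × 19.262013 = 421,838.0806

A$421,838.08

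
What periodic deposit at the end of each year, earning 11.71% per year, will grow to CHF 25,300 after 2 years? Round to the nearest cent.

CHF 11,950.31

FV-annuity factor = 2.117100; PMT = 25300 / 2.117100 = 11,950.3094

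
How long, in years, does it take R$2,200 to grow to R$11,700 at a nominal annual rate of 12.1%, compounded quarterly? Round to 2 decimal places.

Periodic rate i = 0.121/4 = 0.03025.
n = ln(11700/2200) / ln(1+0.03025) = ln(5.31818) / 0.029801 = 56.0754 quarters
= 56.0754/4 years

14.02 years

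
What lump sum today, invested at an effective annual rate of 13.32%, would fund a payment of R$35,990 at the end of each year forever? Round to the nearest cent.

R$270,195.20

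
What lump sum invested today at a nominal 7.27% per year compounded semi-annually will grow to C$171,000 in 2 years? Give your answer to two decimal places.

C$148,241.67

i = 0.0727/2 = 0.03635 per half-year; n = 2·2 = 4.
PV = 171,000 / (1 + 0.03635)^4 = 171,000 / 1.153522 = 148,241.6716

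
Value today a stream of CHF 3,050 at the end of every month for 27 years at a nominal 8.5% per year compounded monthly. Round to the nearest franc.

i = 0.085/12 = 0.00708333 per month; n = 27·12 = 324.
PV = 3050 × [1 − (1+0.00708333)^(−324)] / 0.00708333 = 3050 × 126.835785 = 386,849.1454

CHF 386,849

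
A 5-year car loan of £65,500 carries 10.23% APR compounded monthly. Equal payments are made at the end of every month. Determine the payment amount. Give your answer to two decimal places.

i = 0.1023/12 = 0.008525 per month; n = 5·12 = 60.
Annuity-PV factor = 46.815623; PMT = 65500 / 46.815623 = 1,399.1056

£1,399.11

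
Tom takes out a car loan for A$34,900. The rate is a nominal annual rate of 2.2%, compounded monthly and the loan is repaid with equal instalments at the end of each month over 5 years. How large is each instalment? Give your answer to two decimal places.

With 12 periods per year: i = 0.00183333, n = 60.
Annuity-PV factor = 56.768531; PMT = 34900 / 56.768531 = 614.7772

A$614.78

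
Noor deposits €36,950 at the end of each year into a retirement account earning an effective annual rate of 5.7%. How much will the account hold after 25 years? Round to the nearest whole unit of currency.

€1,943,631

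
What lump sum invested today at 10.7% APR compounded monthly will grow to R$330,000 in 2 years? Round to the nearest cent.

R$266,677.78

i = 0.107/12 = 0.00891667 per month; n = 2·12 = 24.
PV = 330,000 / (1 + 0.00891667)^24 = 330,000 / 1.237448 = 266,677.7776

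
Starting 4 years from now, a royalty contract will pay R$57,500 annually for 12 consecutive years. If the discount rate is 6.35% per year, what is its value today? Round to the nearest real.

R$393,194

PV at t=3 (ordinary 12-year annuity): 57500 × a(12|0.0635) = 57500 × 8.225286 = 472,953.9704
Discount back 3 years: 472,953.9704 × (1+0.0635)^(−3) = 472,953.9704 × 0.831357 = 393,193.5572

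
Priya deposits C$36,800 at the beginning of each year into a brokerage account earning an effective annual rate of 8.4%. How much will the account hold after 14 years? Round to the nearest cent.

Accumulation factor s(14|0.084) × (1+i) = 27.012427; FV = 36800 × 27.012427 = 994,057.3057
(annuity-due: payments at period start, so ×(1+i).)

C$994,057.31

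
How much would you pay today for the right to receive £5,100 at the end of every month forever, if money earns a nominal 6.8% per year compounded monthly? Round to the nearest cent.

£900,000.00

Periodic rate i = 0.068/12 = 0.00566667.
PV = PMT / i = 5100 / 0.00566667 = 900,000.0000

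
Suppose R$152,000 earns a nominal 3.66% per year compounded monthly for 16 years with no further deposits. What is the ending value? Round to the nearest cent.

Periodic rate i = 0.0366/12 = 0.00305; n = 16 × 12 = 192 periods.
152,000 × (1+0.00305)^192 = 152,000 × 1.794468 = 272,759.1831

R$272,759.18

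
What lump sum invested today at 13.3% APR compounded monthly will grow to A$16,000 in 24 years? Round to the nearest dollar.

A$669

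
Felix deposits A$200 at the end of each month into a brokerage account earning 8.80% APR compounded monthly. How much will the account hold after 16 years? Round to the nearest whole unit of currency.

i = 0.088/12 = 0.00733333 per month; n = 16·12 = 192.
FV = 200 × [(1+0.00733333)^192 − 1] / 0.00733333 = 200 × 418.203319 = 83,640.6639

A$83,641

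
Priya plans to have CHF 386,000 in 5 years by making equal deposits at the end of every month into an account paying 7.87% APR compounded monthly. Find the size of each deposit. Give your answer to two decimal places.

Periodic rate i = 0.0787/12 = 0.00655833; n = 5 × 12 = 60 periods.
PMT = 386000 / ( [(1+0.00655833)^60 − 1] / 0.00655833 ) = 386000 / 73.228410 = 5,271.1782

CHF 5,271.18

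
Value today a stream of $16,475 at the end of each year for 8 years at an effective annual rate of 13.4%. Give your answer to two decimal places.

$77,988.81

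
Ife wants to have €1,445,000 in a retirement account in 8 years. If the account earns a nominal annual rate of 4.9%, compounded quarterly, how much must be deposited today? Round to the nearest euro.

i = 0.049/4 = 0.01225 per quarter; n = 8·4 = 32.
PV = 1,445,000 / (1 + 0.01225)^32 = 1,445,000 / 1.476417 = 978,720.5630

€978,721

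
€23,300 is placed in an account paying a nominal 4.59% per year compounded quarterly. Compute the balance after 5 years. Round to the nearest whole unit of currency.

With 4 periods per year: i = 0.011475, n = 20.
FV = 23,300 × (1 + 0.011475)^20 = 29,272.4439

€29,272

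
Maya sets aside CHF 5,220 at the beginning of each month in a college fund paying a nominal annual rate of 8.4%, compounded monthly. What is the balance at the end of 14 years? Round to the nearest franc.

Periodic rate i = 0.084/12 = 0.007; n = 14 × 12 = 168 periods.
FV = 5220 × [(1+0.007)^168 − 1] / 0.007 × (1+i) = 5220 × 320.532455 = 1,673,179.4173
(annuity-due: payments at period start, so ×(1+i).)

CHF 1,673,179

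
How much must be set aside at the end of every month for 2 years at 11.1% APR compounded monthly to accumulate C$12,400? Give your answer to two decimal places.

Periodic rate i = 0.111/12 = 0.00925; n = 2 × 12 = 24 periods.
FV-annuity factor = 26.734909; PMT = 12400 / 26.734909 = 463.8131

C$463.81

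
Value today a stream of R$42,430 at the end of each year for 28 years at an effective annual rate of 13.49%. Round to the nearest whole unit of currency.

R$305,433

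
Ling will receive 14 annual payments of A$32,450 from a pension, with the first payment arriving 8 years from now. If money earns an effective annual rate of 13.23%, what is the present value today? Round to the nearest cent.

Value one period before first payment (t=7): 32450 × [1 − (1+0.1323)^(−14)] / 0.1323 = 32450 × 6.231249 = 202,204.0154
PV₀ = 202,204.0154 / (1+0.1323)^7 = 202,204.0154 / 2.386330 = 84,734.2958

A$84,734.30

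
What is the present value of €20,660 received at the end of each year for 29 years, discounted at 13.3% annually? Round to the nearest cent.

PV = 20660 × [1 − (1+0.133)^(−29)] / 0.133 = 20660 × 7.317665 = 151,182.9606

€151,182.96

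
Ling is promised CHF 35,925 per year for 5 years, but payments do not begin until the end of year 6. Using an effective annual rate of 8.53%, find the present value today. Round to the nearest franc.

CHF 93,945

PV at t=5 (ordinary 5-year annuity): 35925 × a(5|0.0853) = 35925 × 3.937553 = 141,456.5752
PV₀ = 141,456.5752 / (1+0.0853)^5 = 141,456.5752 / 1.505737 = 93,945.0981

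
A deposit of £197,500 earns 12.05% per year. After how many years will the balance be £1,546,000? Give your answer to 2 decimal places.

18.09 years

n = ln(1.546e+06/197500) / ln(1+0.1205) = ln(7.82785) / 0.113775 = 18.0856 years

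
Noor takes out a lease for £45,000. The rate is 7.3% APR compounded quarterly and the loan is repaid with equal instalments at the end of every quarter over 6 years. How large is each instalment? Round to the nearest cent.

i = 0.073/4 = 0.01825 per quarter; n = 6·4 = 24.
PMT = 45000 / ( [1 − (1+0.01825)^(−24)] / 0.01825 ) = 45000 / 19.294298 = 2,332.2953

£2,332.30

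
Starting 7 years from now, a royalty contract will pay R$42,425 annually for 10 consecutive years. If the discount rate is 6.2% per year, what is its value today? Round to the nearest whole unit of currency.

R$215,602

PV at t=6 (ordinary 10-year annuity): 42425 × a(10|0.062) = 42425 × 7.290846 = 309,314.1473
Discount back 6 years: 309,314.1473 × (1+0.062)^(−6) = 309,314.1473 × 0.697032 = 215,601.9496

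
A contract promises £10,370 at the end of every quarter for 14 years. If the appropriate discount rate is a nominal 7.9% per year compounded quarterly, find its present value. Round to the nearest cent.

£349,447.46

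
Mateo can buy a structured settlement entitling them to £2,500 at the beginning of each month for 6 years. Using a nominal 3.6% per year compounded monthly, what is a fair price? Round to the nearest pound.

£162,155

i = 0.036/12 = 0.003 per month; n = 6·12 = 72.
Annuity factor a(72|0.003) × (1+i) = 64.862044; PV = 2500 × 64.862044 = 162,155.1092
Payments are at the start of each period, so multiply by (1+i).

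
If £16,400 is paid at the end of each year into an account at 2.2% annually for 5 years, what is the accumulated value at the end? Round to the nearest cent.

Accumulation factor s(5|0.022) = 5.224893; FV = 16400 × 5.224893 = 85,688.2530

£85,688.25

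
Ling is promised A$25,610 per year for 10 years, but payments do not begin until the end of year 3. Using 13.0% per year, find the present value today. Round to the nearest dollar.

Value one period before first payment (t=2): 25610 × [1 − (1+0.13)^(−10)] / 0.13 = 25610 × 5.426243 = 138,966.0954
PV₀ = 138,966.0954 / (1+0.13)^2 = 138,966.0954 / 1.276900 = 108,830.8367

A$108,831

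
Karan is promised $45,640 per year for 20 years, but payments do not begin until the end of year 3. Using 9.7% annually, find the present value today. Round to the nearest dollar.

$329,605

PV at t=2 (ordinary 20-year annuity): 45640 × a(20|0.097) = 45640 × 8.690842 = 396,650.0136
PV₀ = 396,650.0136 / (1+0.097)^2 = 396,650.0136 / 1.203409 = 329,605.3242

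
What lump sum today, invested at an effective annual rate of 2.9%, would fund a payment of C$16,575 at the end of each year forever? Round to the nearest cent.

C$571,551.72

PV = C/r = 16575/0.029 = 571,551.7241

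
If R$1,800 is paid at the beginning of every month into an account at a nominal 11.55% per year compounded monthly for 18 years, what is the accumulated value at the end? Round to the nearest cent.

Periodic rate i = 0.1155/12 = 0.009625; n = 18 × 12 = 216 periods.
FV = 1800 × [(1+0.009625)^216 − 1] / 0.009625 × (1+i) = 1800 × 725.604724 = 1,306,088.5035
Payments are at the start of each period, so multiply by (1+i).

R$1,306,088.50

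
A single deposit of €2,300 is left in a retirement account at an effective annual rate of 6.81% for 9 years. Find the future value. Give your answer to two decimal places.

€4,161.36

2,300 × (1+0.0681)^9 = 2,300 × 1.809286 = 4,161.3579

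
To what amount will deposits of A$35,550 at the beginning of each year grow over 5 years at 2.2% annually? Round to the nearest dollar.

FV = 35550 × [(1+0.022)^5 − 1] / 0.022 × (1+i) = 35550 × 5.339841 = 189,831.3522
(Beginning-of-period payments → annuity-due factor ×(1+i).)

A$189,831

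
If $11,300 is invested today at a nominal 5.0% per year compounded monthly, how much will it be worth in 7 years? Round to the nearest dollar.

$16,024

i = 0.05/12 = 0.00416667 per month; n = 7·12 = 84.
FV = PV·(1+i)^n = 11,300 × 1.418036 = 16,023.8074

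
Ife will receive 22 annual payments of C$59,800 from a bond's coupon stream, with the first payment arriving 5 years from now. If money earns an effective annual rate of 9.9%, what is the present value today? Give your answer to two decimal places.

C$362,176.33

PV at t=4 (ordinary 22-year annuity): 59800 × a(22|0.099) = 59800 × 8.835063 = 528,336.7650
PV₀ = 528,336.7650 / (1+0.099)^4 = 528,336.7650 / 1.458783 = 362,176.3295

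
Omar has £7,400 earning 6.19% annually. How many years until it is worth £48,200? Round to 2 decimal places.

n = ln(48200/7400) / ln(1+0.0619) = ln(6.51351) / 0.060060 = 31.2002 years

31.20 years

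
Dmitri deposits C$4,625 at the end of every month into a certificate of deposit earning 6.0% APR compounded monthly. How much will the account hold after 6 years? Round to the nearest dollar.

C$399,641

Periodic rate i = 0.06/12 = 0.005; n = 6 × 12 = 72 periods.
Accumulation factor s(72|0.005) = 86.408856; FV = 4625 × 86.408856 = 399,640.9576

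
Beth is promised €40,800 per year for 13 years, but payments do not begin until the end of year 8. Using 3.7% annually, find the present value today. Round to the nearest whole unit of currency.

PV at t=7 (ordinary 13-year annuity): 40800 × a(13|0.037) = 40800 × 10.174135 = 415,104.7008
Discount back 7 years: 415,104.7008 × (1+0.037)^(−7) = 415,104.7008 × 0.775441 = 321,889.1639

€321,889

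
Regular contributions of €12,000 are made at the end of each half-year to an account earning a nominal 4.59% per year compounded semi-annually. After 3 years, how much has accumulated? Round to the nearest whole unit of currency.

€76,260

Periodic rate i = 0.0459/2 = 0.02295; n = 3 × 2 = 6 periods.
FV = 12000 × [(1+0.02295)^6 − 1] / 0.02295 = 12000 × 6.354967 = 76,259.6045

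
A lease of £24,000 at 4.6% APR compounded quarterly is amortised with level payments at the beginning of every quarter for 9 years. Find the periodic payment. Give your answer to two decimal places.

£808.63

Periodic rate i = 0.046/4 = 0.0115; n = 9 × 4 = 36 periods.
PMT = 24000 / ( [1 − (1+0.0115)^(−36)] / 0.0115 × (1+i) ) = 24000 / 29.679666 = 808.6344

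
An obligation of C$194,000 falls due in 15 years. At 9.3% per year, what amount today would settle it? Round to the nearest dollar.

C$51,109

PV = FV·(1+i)^(−n) = 194,000 × 0.263450 = 51,109.2256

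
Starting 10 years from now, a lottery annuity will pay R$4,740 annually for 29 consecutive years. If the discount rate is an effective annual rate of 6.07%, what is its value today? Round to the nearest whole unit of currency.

R$37,628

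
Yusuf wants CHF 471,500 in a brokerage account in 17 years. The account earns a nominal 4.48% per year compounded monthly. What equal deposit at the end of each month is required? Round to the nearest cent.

CHF 1,545.90

With 12 periods per year: i = 0.00373333, n = 204.
PMT = 471500 / ( [(1+0.00373333)^204 − 1] / 0.00373333 ) = 471500 / 304.999595 = 1,545.9037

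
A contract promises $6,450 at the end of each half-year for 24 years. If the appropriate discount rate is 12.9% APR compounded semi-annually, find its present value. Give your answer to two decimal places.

i = 0.129/2 = 0.0645 per half-year; n = 24·2 = 48.
PV = PMT · [1 − (1+i)^(−n)] / i = 6450 · 14.732176 = 95,022.5370

$95,022.54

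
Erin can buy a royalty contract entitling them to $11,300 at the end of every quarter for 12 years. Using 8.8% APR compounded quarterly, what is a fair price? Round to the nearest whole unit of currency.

$332,914

With 4 periods per year: i = 0.022, n = 48.
Annuity factor a(48|0.022) = 29.461384; PV = 11300 × 29.461384 = 332,913.6395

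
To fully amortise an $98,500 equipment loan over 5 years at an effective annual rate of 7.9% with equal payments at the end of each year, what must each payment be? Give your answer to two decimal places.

$24,604.97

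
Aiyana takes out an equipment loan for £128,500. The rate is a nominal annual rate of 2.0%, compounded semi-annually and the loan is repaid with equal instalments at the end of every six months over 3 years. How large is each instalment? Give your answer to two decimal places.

£22,172.47

i = 0.02/2 = 0.01 per half-year; n = 3·2 = 6.
Annuity-PV factor = 5.795476; PMT = 128500 / 5.795476 = 22,172.4651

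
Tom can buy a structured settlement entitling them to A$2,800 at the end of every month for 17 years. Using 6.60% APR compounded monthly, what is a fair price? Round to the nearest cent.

Periodic rate i = 0.066/12 = 0.0055; n = 17 × 12 = 204 periods.
Annuity factor a(204|0.0055) = 122.430821; PV = 2800 × 122.430821 = 342,806.2993

A$342,806.30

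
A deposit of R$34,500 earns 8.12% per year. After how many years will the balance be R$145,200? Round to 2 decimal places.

18.41 years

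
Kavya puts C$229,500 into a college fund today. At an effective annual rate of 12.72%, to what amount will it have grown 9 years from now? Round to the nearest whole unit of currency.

C$674,204

229,500 × (1+0.1272)^9 = 229,500 × 2.937709 = 674,204.2887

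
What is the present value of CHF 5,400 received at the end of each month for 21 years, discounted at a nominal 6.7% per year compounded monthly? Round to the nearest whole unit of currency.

CHF 729,399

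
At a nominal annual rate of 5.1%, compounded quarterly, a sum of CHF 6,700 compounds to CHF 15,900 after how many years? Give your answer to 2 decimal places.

Periodic rate i = 0.051/4 = 0.01275.
(1+i)^n = 15900/6700 = 2.37313, so n = ln 2.37313 / ln 1.01275 = 68.2125 quarters
= 68.2125/4 years

17.05 years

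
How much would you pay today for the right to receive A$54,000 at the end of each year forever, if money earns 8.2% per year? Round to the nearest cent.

A$658,536.59

PV = C/r = 54000/0.082 = 658,536.5854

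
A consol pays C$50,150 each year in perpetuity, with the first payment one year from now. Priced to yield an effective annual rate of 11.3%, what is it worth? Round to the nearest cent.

PV = PMT / i = 50150 / 0.113 = 443,805.3097

C$443,805.31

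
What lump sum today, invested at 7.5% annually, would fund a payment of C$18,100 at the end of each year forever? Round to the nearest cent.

PV = C/r = 18100/0.075 = 241,333.3333

C$241,333.33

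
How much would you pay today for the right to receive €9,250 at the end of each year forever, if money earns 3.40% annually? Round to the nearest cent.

€272,058.82

PV = PMT / i = 9250 / 0.034 = 272,058.8235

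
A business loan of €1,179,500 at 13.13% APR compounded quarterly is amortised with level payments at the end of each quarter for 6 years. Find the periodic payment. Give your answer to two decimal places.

Periodic rate i = 0.1313/4 = 0.032825; n = 6 × 4 = 24 periods.
PMT = 1.1795e+06 / ( [1 − (1+0.032825)^(−24)] / 0.032825 ) = 1.1795e+06 / 16.431490 = 71,782.9001

€71,782.90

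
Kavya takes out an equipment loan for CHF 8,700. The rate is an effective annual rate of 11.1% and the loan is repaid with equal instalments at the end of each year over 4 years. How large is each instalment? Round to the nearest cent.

CHF 2,810.23

Annuity-PV factor = 3.095833; PMT = 8700 / 3.095833 = 2,810.2288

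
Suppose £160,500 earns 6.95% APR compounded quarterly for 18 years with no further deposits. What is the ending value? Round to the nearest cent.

£554,768.08

Periodic rate i = 0.0695/4 = 0.017375; n = 18 × 4 = 72 periods.
FV = 160,500 × (1 + 0.017375)^72 = 554,768.0788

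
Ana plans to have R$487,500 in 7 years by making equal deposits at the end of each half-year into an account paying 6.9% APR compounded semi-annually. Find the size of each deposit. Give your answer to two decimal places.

i = 0.069/2 = 0.0345 per half-year; n = 7·2 = 14.
PMT = 487500 / ( [(1+0.0345)^14 − 1] / 0.0345 ) = 487500 / 17.616845 = 27,672.3789

R$27,672.38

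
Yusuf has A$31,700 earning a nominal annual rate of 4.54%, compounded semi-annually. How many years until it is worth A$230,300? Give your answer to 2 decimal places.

44.17 years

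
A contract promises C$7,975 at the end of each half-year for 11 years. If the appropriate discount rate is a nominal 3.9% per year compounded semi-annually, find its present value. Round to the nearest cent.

C$141,564.74

i = 0.039/2 = 0.0195 per half-year; n = 11·2 = 22.
Annuity factor a(22|0.0195) = 17.751065; PV = 7975 × 17.751065 = 141,564.7445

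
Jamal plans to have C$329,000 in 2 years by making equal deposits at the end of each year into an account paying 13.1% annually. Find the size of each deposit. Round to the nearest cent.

FV-annuity factor = 2.131000; PMT = 329000 / 2.131000 = 154,387.6115

C$154,387.61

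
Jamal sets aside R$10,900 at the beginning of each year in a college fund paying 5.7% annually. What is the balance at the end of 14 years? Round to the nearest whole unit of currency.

R$237,086

Accumulation factor s(14|0.057) × (1+i) = 21.751028; FV = 10900 × 21.751028 = 237,086.2100
(annuity-due: payments at period start, so ×(1+i).)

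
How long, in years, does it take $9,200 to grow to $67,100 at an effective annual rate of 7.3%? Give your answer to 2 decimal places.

28.20 years

n = ln(67100/9200) / ln(1+0.073) = ln(7.29348) / 0.070458 = 28.2007 years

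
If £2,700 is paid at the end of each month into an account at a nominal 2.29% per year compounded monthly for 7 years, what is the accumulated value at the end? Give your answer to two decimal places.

With 12 periods per year: i = 0.00190833, n = 84.
Accumulation factor s(84|0.00190833) = 91.013278; FV = 2700 × 91.013278 = 245,735.8519

£245,735.85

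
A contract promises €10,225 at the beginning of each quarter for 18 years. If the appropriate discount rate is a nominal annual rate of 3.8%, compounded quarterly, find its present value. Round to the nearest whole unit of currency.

€536,505

Periodic rate i = 0.038/4 = 0.0095; n = 18 × 4 = 72 periods.
Annuity factor a(72|0.0095) × (1+i) = 52.469950; PV = 10225 × 52.469950 = 536,505.2411
(Beginning-of-period payments → annuity-due factor ×(1+i).)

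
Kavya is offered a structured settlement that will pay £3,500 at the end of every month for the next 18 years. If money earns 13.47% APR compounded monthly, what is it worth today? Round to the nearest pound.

i = 0.1347/12 = 0.011225 per month; n = 18·12 = 216.
PV = 3500 × [1 − (1+0.011225)^(−216)] / 0.011225 = 3500 × 81.094237 = 283,829.8302

£283,830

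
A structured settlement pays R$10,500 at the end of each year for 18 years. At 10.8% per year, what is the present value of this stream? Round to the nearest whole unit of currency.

R$81,874

PV = 10500 × [1 − (1+0.108)^(−18)] / 0.108 = 10500 × 7.797551 = 81,874.2906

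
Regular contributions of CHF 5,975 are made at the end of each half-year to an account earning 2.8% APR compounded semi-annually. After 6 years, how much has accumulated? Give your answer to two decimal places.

i = 0.028/2 = 0.014 per half-year; n = 6·2 = 12.
FV = PMT · [(1+i)^n − 1] / i = 5975 · 12.968509 = 77,486.8425

CHF 77,486.84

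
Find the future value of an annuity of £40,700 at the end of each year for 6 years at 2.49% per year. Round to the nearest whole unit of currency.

FV = 40700 × [(1+0.0249)^6 − 1] / 0.0249 = 40700 × 6.386134 = 259,915.6575

£259,916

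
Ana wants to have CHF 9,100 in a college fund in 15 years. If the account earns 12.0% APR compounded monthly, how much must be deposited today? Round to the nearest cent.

CHF 1,517.73

With 12 periods per year: i = 0.01, n = 180.
PV = FV·(1+i)^(−n) = 9,100 × 0.166783 = 1,517.7286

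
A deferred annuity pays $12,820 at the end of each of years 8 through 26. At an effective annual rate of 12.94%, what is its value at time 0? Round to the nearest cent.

$38,081.66

Value one period before first payment (t=7): 12820 × [1 − (1+0.1294)^(−19)] / 0.1294 = 12820 × 6.962453 = 89,258.6472
PV₀ = 89,258.6472 / (1+0.1294)^7 = 89,258.6472 / 2.343875 = 38,081.6552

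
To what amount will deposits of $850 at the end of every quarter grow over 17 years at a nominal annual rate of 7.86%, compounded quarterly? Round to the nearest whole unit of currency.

i = 0.0786/4 = 0.01965 per quarter; n = 17·4 = 68.
Accumulation factor s(68|0.01965) = 140.232808; FV = 850 × 140.232808 = 119,197.8871

$119,198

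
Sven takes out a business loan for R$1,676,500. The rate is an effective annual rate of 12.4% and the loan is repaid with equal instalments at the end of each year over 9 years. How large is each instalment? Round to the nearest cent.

R$319,442.90

Annuity-PV factor = 5.248199; PMT = 1.6765e+06 / 5.248199 = 319,442.9006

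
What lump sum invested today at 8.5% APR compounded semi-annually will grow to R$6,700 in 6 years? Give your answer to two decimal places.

R$4,065.95

i = 0.085/2 = 0.0425 per half-year; n = 6·2 = 12.
Discount factor = (1+0.0425)^(−12) = 0.606858; PV = 6,700 × 0.606858 = 4,065.9500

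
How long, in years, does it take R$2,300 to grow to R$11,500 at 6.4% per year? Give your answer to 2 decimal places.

25.94 years

n = ln(11500/2300) / ln(1+0.064) = ln(5.00000) / 0.062035 = 25.9439 years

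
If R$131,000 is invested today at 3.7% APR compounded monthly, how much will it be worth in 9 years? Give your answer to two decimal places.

i = 0.037/12 = 0.00308333 per month; n = 9·12 = 108.
FV = 131,000 × (1 + 0.00308333)^108 = 182,670.6859

R$182,670.69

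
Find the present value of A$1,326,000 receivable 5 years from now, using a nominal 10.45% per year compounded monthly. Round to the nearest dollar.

With 12 periods per year: i = 0.00870833, n = 60.
Discount factor = (1+0.00870833)^(−60) = 0.594379; PV = 1,326,000 × 0.594379 = 788,146.5901

A$788,147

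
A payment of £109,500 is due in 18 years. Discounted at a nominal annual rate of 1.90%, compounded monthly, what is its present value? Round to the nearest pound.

£77,804

i = 0.019/12 = 0.00158333 per month; n = 18·12 = 216.
Discount factor = (1+0.00158333)^(−216) = 0.710540; PV = 109,500 × 0.710540 = 77,804.1688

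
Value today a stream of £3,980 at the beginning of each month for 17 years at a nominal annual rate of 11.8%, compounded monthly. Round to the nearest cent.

i = 0.118/12 = 0.00983333 per month; n = 17·12 = 204.
PV = PMT · [1 − (1+i)^(−n)] / i × (1+i) = 3980 · 88.743775 = 353,200.2239
(annuity-due: payments at period start, so ×(1+i).)

£353,200.22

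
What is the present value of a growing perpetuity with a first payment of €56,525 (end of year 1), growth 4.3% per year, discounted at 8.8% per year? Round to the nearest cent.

PV = PMT / (i − g) = 56525 / (0.088 − 0.043) = 56525 / 0.045000 = 1,256,111.1111

€1,256,111.11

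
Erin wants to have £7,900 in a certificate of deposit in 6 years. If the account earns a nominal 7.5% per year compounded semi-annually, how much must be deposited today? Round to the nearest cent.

Periodic rate i = 0.075/2 = 0.0375; n = 6 × 2 = 12 periods.
Discount factor = (1+0.0375)^(−12) = 0.642899; PV = 7,900 × 0.642899 = 5,078.9019

£5,078.90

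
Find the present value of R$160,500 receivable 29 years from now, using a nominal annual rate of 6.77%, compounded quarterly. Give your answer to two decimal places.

With 4 periods per year: i = 0.016925, n = 116.
PV = FV·(1+i)^(−n) = 160,500 × 0.142720 = 22,906.5581

R$22,906.56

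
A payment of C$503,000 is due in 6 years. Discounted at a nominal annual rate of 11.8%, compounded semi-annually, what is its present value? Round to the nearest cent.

C$252,822.93

i = 0.118/2 = 0.059 per half-year; n = 6·2 = 12.
PV = 503,000 / (1 + 0.059)^12 = 503,000 / 1.989535 = 252,822.9321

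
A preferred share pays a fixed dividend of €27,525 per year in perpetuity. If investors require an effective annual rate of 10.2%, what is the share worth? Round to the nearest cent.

€269,852.94

PV = PMT / i = 27525 / 0.102 = 269,852.9412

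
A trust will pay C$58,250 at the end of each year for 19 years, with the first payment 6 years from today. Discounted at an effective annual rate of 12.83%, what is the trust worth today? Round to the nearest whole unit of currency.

C$223,229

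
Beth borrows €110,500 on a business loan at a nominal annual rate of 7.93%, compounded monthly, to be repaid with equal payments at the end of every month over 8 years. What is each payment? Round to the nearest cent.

i = 0.0793/12 = 0.00660833 per month; n = 8·12 = 96.
PMT = 110500 / ( [1 − (1+0.00660833)^(−96)] / 0.00660833 ) = 110500 / 70.916319 = 1,558.1745

€1,558.17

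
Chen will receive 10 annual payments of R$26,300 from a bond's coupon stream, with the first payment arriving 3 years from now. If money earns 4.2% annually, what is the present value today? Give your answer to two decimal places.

R$194,525.21

PV at t=2 (ordinary 10-year annuity): 26300 × a(10|0.042) = 26300 × 8.030740 = 211,208.4676
PV₀ = 211,208.4676 / (1+0.042)^2 = 211,208.4676 / 1.085764 = 194,525.2077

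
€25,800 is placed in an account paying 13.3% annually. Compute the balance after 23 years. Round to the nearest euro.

25,800 × (1+0.133)^23 = 25,800 × 17.672090 = 455,939.9348

€455,940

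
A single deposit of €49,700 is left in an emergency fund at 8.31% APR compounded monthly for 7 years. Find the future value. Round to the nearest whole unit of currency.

€88,739

i = 0.0831/12 = 0.006925 per month; n = 7·12 = 84.
49,700 × (1+0.006925)^84 = 49,700 × 1.785494 = 88,739.0506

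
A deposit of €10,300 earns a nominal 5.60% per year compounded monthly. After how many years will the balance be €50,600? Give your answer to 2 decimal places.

Periodic rate i = 0.056/12 = 0.00466667.
(1+i)^n = 50600/10300 = 4.91262, so n = ln 4.91262 / ln 1.00467 = 341.8969 months
= 341.8969/12 years

28.49 years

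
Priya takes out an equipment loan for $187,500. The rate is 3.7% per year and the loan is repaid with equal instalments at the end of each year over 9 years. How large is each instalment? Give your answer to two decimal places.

PMT = 187500 / ( [1 − (1+0.037)^(−9)] / 0.037 ) = 187500 / 7.538031 = 24,873.8698

$24,873.87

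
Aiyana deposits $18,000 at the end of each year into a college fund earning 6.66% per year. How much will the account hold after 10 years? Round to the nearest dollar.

FV = PMT · [(1+i)^n − 1] / i = 18000 · 13.596547 = 244,737.8413

$244,738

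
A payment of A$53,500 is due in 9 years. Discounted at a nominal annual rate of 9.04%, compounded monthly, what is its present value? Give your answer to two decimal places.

Periodic rate i = 0.0904/12 = 0.00753333; n = 9 × 12 = 108 periods.
PV = 53,500 / (1 + 0.00753333)^108 = 53,500 / 2.249146 = 23,786.8025

A$23,786.80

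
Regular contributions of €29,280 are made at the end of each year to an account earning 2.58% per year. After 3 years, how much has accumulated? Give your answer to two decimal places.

Accumulation factor s(3|0.0258) = 3.078066; FV = 29280 × 3.078066 = 90,125.7619

€90,125.76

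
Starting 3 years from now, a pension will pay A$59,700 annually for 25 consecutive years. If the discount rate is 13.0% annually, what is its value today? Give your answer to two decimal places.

PV at t=2 (ordinary 25-year annuity): 59700 × a(25|0.13) = 59700 × 7.329985 = 437,600.1032
Discount back 2 years: 437,600.1032 × (1+0.13)^(−2) = 437,600.1032 × 0.783147 = 342,705.0695

A$342,705.07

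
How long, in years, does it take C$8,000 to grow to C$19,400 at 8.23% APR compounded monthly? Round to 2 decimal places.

10.80 years

Periodic rate i = 0.0823/12 = 0.00685833.
n = ln(19400/8000) / ln(1+0.00685833) = ln(2.42500) / 0.006835 = 129.6038 months
= 129.6038/12 years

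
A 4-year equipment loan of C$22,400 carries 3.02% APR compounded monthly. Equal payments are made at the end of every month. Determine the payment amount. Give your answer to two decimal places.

C$496.01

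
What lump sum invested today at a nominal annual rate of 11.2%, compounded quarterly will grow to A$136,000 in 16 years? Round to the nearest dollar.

i = 0.112/4 = 0.028 per quarter; n = 16·4 = 64.
PV = FV·(1+i)^(−n) = 136,000 × 0.170781 = 23,226.2753

A$23,226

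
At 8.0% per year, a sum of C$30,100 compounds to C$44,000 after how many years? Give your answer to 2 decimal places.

4.93 years

n = ln(44000/30100) / ln(1+0.08) = ln(1.46179) / 0.076961 = 4.9332 years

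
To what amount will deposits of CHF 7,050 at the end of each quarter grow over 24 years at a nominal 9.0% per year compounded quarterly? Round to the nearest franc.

i = 0.09/4 = 0.0225 per quarter; n = 24·4 = 96.
Accumulation factor s(96|0.0225) = 331.822341; FV = 7050 × 331.822341 = 2,339,347.5040

CHF 2,339,348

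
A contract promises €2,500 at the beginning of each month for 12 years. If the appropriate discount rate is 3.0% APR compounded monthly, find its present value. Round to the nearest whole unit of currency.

i = 0.03/12 = 0.0025 per month; n = 12·12 = 144.
PV = 2500 × [1 − (1+0.0025)^(−144)] / 0.0025 × (1+i) = 2500 × 121.106079 = 302,765.1969
(Beginning-of-period payments → annuity-due factor ×(1+i).)

€302,765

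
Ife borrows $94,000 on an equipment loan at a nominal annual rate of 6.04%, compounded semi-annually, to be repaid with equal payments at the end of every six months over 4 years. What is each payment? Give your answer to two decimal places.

Periodic rate i = 0.0604/2 = 0.0302; n = 4 × 2 = 8 periods.
PMT = 94000 / ( [1 − (1+0.0302)^(−8)] / 0.0302 ) = 94000 / 7.013774 = 13,402.2006

$13,402.20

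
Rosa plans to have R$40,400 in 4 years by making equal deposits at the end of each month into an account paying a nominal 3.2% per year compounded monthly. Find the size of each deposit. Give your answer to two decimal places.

R$790.07

With 12 periods per year: i = 0.00266667, n = 48.
FV-annuity factor = 51.134772; PMT = 40400 / 51.134772 = 790.0690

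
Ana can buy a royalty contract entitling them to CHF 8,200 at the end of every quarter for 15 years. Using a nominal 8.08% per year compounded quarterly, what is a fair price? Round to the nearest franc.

CHF 283,664

i = 0.0808/4 = 0.0202 per quarter; n = 15·4 = 60.
PV = 8200 × [1 − (1+0.0202)^(−60)] / 0.0202 = 8200 × 34.593171 = 283,664.0006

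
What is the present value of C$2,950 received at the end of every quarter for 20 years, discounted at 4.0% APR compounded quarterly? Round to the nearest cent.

Periodic rate i = 0.04/4 = 0.01; n = 20 × 4 = 80 periods.
PV = 2950 × [1 − (1+0.01)^(−80)] / 0.01 = 2950 × 54.888206 = 161,920.2080

C$161,920.21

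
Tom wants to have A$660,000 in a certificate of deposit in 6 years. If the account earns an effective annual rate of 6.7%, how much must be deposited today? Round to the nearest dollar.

A$447,257

PV = FV·(1+i)^(−n) = 660,000 × 0.677663 = 447,257.2807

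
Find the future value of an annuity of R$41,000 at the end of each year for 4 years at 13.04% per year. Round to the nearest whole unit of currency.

R$198,958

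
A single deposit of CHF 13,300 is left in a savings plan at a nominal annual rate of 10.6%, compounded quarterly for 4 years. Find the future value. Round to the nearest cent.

With 4 periods per year: i = 0.0265, n = 16.
FV = PV·(1+i)^n = 13,300 × 1.519649 = 20,211.3303

CHF 20,211.33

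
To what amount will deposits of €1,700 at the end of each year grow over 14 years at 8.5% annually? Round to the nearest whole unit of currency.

FV = PMT · [(1+i)^n − 1] / i = 1700 · 25.098866 = 42,668.0715

€42,668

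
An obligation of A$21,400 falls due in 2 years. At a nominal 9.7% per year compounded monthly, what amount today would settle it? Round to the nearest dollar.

A$17,640

i = 0.097/12 = 0.00808333 per month; n = 2·12 = 24.
PV = 21,400 / (1 + 0.00808333)^24 = 21,400 / 1.213150 = 17,640.0310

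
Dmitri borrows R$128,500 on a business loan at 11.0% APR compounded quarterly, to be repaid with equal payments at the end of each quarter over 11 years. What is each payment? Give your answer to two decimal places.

R$5,070.74

With 4 periods per year: i = 0.0275, n = 44.
Annuity-PV factor = 25.341475; PMT = 128500 / 25.341475 = 5,070.7388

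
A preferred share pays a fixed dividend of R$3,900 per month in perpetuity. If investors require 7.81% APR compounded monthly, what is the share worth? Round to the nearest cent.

R$599,231.75

Periodic rate i = 0.0781/12 = 0.00650833.
PV = C/r = 3900/0.00650833 = 599,231.7542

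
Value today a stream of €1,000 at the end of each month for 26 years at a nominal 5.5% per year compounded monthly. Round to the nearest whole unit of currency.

i = 0.055/12 = 0.00458333 per month; n = 26·12 = 312.
Annuity factor a(312|0.00458333) = 165.798099; PV = 1000 × 165.798099 = 165,798.0986

€165,798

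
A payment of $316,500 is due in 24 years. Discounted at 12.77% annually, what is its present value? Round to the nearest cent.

$17,690.00

PV = FV·(1+i)^(−n) = 316,500 × 0.055893 = 17,689.9980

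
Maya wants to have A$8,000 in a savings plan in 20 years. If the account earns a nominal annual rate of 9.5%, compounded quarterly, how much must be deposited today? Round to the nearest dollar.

A$1,223

With 4 periods per year: i = 0.02375, n = 80.
PV = 8,000 / (1 + 0.02375)^80 = 8,000 / 6.539028 = 1,223.4235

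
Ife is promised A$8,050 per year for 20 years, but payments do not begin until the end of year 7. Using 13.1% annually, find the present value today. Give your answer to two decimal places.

Value one period before first payment (t=6): 8050 × [1 − (1+0.131)^(−20)] / 0.131 = 8050 × 6.982744 = 56,211.0911
PV₀ = 56,211.0911 / (1+0.131)^6 = 56,211.0911 / 2.093031 = 26,856.3128

A$26,856.31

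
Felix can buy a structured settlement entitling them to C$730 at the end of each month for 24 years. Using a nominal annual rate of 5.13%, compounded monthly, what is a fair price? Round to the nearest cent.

C$120,777.15

With 12 periods per year: i = 0.004275, n = 288.
PV = PMT · [1 − (1+i)^(−n)] / i = 730 · 165.448149 = 120,777.1491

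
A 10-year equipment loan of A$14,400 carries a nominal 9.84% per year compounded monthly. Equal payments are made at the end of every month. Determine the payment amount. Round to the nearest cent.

With 12 periods per year: i = 0.0082, n = 120.
PMT = 14400 / ( [1 − (1+0.0082)^(−120)] / 0.0082 ) = 14400 / 76.181002 = 189.0235

A$189.02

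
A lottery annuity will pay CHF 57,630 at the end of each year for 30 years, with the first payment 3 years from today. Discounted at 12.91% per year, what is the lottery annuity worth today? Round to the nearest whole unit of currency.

Value one period before first payment (t=2): 57630 × [1 − (1+0.1291)^(−30)] / 0.1291 = 57630 × 7.543118 = 434,709.8731
PV₀ = 434,709.8731 / (1+0.1291)^2 = 434,709.8731 / 1.274867 = 340,984.5403

CHF 340,985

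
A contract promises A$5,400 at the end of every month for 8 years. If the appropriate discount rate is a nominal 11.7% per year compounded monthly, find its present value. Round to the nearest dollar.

i = 0.117/12 = 0.00975 per month; n = 8·12 = 96.
PV = PMT · [1 − (1+i)^(−n)] / i = 5400 · 62.156355 = 335,644.3144

A$335,644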